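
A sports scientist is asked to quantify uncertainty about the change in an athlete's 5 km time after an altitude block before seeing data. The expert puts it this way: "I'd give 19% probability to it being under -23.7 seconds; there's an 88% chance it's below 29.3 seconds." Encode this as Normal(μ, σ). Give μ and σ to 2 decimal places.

For Normal(μ,σ), the p-quantile is μ + z_p·σ. Here z_{0.19} = -0.8779, z_{0.88} = 1.175.
So -23.7 = μ − 0.8779σ and 29.3 = μ + 1.175σ.
Subtracting: σ = (29.3 − -23.7)/(1.175 − (-0.8779)) = 25.82.
Then μ = -23.7 − (-0.8779)·25.82 = -1.04.

μ = -1.04, σ = 25.82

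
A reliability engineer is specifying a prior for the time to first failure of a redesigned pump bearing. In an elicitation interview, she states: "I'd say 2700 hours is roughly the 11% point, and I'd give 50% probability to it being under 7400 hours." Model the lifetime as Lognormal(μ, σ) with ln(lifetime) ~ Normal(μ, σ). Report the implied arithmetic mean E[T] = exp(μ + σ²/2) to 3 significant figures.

E[T] ≈ 10400 hours

If T ~ Lognormal(μ,σ) then ln T ~ Normal(μ,σ), so the p-quantile of ln T is μ + z_p·σ.
ln(2700) = 7.901 and ln(7400) = 8.909; z_{0.11} = -1.227, z_{0.5} = 0.
σ = (8.909 − 7.901)/(0 − (-1.227)) = 0.822.
μ = 7.901 − (-1.227)·0.822 = 8.909.
E[T] = exp(μ + σ²/2) = exp(8.909 + 0.3379) = 10400 hours.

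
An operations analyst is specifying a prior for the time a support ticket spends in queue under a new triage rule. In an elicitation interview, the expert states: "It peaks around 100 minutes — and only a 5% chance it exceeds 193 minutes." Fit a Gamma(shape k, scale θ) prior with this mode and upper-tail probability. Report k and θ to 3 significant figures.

k ≈ 7.42, θ ≈ 15.6

Gamma(k,θ) with k>1 has mode (k−1)θ, so θ = 100/(k−1).
Need P(X < 193) = 0.95 with θ tied to k this way. Start at k = 2, θ = 100: P(X<193) ≈ 0.575.
Too low — raise k to concentrate. Iterating converges to k ≈ 7.42.
Then θ = 100/(7.42−1) ≈ 15.6.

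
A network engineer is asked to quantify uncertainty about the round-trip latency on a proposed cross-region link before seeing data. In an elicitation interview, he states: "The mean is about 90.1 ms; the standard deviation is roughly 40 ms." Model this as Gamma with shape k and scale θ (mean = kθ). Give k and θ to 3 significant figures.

k ≈ 5.07, θ ≈ 17.8

For Gamma(k, scale θ): mean = kθ, variance = kθ², so CV = 1/√k.
CV = SD/mean = 40/90.1 = 0.444, hence k = 1/CV² = 5.07.
Then θ = mean/k = 90.1/5.07 = 17.8.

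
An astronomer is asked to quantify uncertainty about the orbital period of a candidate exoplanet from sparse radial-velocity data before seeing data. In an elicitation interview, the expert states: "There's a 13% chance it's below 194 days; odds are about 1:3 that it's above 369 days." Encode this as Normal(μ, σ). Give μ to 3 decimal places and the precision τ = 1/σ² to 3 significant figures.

μ = 303.457, τ = 0.000106

The p-quantile of Normal(μ,σ) is μ + z_p·σ, with z_{0.13} = -1.126 and z_{0.75} = 0.6745.
Eliminate σ: μ = (z₂·x₁ − z₁·x₂)/(z₂ − z₁) = (0.6745·194 − (-1.126)·369)/1.801 = 303.457.
Then σ = (x₂ − x₁)/(z₂ − z₁) = (369 − 194)/1.801 = 97.175.
Precision τ = 1/σ² = 1/97.17² = 0.000106.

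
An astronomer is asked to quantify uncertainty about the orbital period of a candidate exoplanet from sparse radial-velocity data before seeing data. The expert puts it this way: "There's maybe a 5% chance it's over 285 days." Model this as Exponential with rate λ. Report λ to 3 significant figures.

λ ≈ 0.0105

P(T > 285.0) = e^(−λ·285.0) = 0.05, so λ = −ln(0.05)/285.0 = 0.0105.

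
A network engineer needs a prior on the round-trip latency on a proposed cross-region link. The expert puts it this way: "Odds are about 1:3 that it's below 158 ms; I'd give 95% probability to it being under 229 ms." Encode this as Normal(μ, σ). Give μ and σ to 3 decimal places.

μ = 178.648, σ = 30.612

For Normal(μ,σ), the p-quantile is μ + z_p·σ. Here z_{0.25} = -0.6745, z_{0.95} = 1.645.
So 158 = μ − 0.6745σ and 229 = μ + 1.645σ.
Subtracting: σ = (229 − 158)/(1.645 − (-0.6745)) = 30.612.
Then μ = 158 − (-0.6745)·30.612 = 178.648.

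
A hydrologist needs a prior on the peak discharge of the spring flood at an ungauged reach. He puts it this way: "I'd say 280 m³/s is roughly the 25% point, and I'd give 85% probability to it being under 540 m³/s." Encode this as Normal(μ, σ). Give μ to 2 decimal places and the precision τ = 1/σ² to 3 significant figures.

μ = 382.50, τ = 4.33e-05

For Normal(μ,σ), the p-quantile is μ + z_p·σ. Here z_{0.25} = -0.6745, z_{0.85} = 1.036.
So 280 = μ − 0.6745σ and 540 = μ + 1.036σ.
Subtracting: σ = (540 − 280)/(1.036 − (-0.6745)) = 151.96.
Then μ = 280 − (-0.6745)·151.96 = 382.50.
Precision τ = 1/σ² = 1/152² = 4.33e-05.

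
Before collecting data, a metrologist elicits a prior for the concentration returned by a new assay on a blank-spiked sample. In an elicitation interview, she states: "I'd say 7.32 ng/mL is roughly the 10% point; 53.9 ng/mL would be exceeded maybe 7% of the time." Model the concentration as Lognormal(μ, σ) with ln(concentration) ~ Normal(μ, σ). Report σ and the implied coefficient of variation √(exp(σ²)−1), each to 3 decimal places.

If T ~ Lognormal(μ,σ) then ln T ~ Normal(μ,σ), so the p-quantile of ln T is μ + z_p·σ.
ln(7.32) = 1.991 and ln(53.9) = 3.987; z_{0.1} = -1.282, z_{0.93} = 1.476.
σ = (3.987 − 1.991)/(1.476 − (-1.282)) = 0.724.
μ = 1.991 − (-1.282)·0.724 = 2.919.
CV = √(exp(σ²)−1) = √(exp(0.5243)−1) = 0.830.

σ ≈ 0.724, CV ≈ 0.830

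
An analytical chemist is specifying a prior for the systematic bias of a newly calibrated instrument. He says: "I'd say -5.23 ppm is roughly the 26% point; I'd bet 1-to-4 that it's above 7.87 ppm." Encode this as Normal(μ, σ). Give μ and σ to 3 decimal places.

μ = 0.445, σ = 8.822

The p-quantile of Normal(μ,σ) is μ + z_p·σ, with z_{0.26} = -0.6433 and z_{0.8} = 0.8416.
Eliminate σ: μ = (z₂·x₁ − z₁·x₂)/(z₂ − z₁) = (0.8416·-5.23 − (-0.6433)·7.87)/1.485 = 0.445.
Then σ = (x₂ − x₁)/(z₂ − z₁) = (7.87 − -5.23)/1.485 = 8.822.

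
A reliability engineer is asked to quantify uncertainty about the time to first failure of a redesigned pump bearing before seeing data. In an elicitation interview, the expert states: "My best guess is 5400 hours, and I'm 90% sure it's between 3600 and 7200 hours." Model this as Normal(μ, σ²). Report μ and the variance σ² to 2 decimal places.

A symmetric 90% interval runs μ ± z·σ with z = 1.645.
Half-width = 1800, so σ = 1800/1.645 = 1094.322 and σ² = 1197541.29.
μ is the stated best guess, 5400.00.

μ = 5400.00, σ² = 1197541.29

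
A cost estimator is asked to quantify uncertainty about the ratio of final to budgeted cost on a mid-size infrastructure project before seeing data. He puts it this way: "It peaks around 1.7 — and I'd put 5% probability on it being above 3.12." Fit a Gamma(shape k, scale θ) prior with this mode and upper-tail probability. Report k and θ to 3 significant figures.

k ≈ 8.55, θ ≈ 0.225

Gamma(k,θ) with k>1 has mode (k−1)θ, so θ = 1.7/(k−1).
Need P(X < 3.12) = 0.95 with θ tied to k this way. Start at k = 2, θ = 1.7: P(X<3.12) ≈ 0.548.
Too low — raise k to concentrate. Iterating converges to k ≈ 8.55.
Then θ = 1.7/(8.55−1) ≈ 0.225.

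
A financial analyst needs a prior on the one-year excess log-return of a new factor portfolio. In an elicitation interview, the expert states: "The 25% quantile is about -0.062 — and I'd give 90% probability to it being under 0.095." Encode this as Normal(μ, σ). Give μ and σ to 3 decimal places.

For Normal(μ,σ), the p-quantile is μ + z_p·σ. Here z_{0.25} = -0.6745, z_{0.9} = 1.282.
So -0.062 = μ − 0.6745σ and 0.095 = μ + 1.282σ.
Subtracting: σ = (0.095 − -0.062)/(1.282 − (-0.6745)) = 0.080.
Then μ = -0.062 − (-0.6745)·0.080 = -0.008.

μ = -0.008, σ = 0.080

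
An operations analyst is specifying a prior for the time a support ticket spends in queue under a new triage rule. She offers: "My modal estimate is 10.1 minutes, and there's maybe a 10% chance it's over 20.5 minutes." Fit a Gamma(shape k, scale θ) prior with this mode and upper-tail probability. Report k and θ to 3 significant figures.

Gamma(k,θ) with k>1 has mode (k−1)θ, so θ = 10.1/(k−1).
Need P(X < 20.5) = 0.9 with θ tied to k this way. Start at k = 2, θ = 10.1: P(X<20.5) ≈ 0.602.
Too low — raise k to concentrate. Iterating converges to k ≈ 4.83.
Then θ = 10.1/(4.83−1) ≈ 2.64.

k ≈ 4.83, θ ≈ 2.64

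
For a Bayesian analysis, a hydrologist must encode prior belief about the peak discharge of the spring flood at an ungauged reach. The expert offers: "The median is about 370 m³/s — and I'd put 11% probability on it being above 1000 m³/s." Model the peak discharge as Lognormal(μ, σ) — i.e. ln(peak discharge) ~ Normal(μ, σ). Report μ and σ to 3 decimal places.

μ ≈ 5.914, σ ≈ 0.811

If T ~ Lognormal(μ,σ) then ln T ~ Normal(μ,σ), so the p-quantile of ln T is μ + z_p·σ.
ln(370) = 5.914 and ln(1000) = 6.908; z_{0.5} = 0, z_{0.89} = 1.227.
σ = (6.908 − 5.914)/(1.227 − (0)) = 0.811.
μ = 5.914 − (0)·0.811 = 5.914.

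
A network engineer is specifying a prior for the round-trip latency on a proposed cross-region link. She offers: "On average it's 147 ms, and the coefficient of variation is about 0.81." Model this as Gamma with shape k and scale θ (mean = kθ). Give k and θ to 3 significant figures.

For Gamma(k, scale θ): mean = kθ, variance = kθ², so CV = 1/√k.
CV = 0.81, hence k = 1/CV² = 1.52.
Then θ = mean/k = 147/1.52 = 96.4.

k ≈ 1.52, θ ≈ 96.4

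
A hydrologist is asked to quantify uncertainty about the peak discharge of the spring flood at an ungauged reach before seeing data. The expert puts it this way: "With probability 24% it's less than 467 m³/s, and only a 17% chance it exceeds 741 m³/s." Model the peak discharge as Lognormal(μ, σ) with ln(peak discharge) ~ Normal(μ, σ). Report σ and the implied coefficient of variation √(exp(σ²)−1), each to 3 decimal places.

If T ~ Lognormal(μ,σ) then ln T ~ Normal(μ,σ), so the p-quantile of ln T is μ + z_p·σ.
ln(467) = 6.146 and ln(741) = 6.608; z_{0.24} = -0.7063, z_{0.83} = 0.9542.
σ = (6.608 − 6.146)/(0.9542 − (-0.7063)) = 0.278.
μ = 6.146 − (-0.7063)·0.278 = 6.343.
CV = √(exp(σ²)−1) = √(exp(0.0773)−1) = 0.283.

σ ≈ 0.278, CV ≈ 0.283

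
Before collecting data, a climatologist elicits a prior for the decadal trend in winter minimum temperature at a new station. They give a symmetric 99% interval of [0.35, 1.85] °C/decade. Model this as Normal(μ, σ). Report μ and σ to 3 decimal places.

A symmetric 99% interval runs μ ± z·σ with z = 2.576.
Half-width = 0.75, so σ = 0.75/2.576 = 0.291.
μ is the interval midpoint, 1.100.

μ = 1.100, σ = 0.291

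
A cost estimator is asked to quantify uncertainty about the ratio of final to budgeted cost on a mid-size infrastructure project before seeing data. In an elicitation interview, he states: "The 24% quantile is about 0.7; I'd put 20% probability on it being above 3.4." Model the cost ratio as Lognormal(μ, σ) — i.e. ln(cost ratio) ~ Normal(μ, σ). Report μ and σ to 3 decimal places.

μ ≈ 0.364, σ ≈ 1.021

If T ~ Lognormal(μ,σ) then ln T ~ Normal(μ,σ), so the p-quantile of ln T is μ + z_p·σ.
ln(0.7) = -0.3567 and ln(3.4) = 1.224; z_{0.24} = -0.7063, z_{0.8} = 0.8416.
σ = (1.224 − -0.3567)/(0.8416 − (-0.7063)) = 1.021.
μ = -0.3567 − (-0.7063)·1.021 = 0.364.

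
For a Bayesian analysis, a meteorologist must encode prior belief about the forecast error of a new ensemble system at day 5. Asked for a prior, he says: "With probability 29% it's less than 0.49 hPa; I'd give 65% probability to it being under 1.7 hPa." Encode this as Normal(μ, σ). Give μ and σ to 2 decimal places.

The p-quantile of Normal(μ,σ) is μ + z_p·σ, with z_{0.29} = -0.5534 and z_{0.65} = 0.3853.
Eliminate σ: μ = (z₂·x₁ − z₁·x₂)/(z₂ − z₁) = (0.3853·0.49 − (-0.5534)·1.7)/0.9387 = 1.20.
Then σ = (x₂ − x₁)/(z₂ − z₁) = (1.7 − 0.49)/0.9387 = 1.29.

μ = 1.20, σ = 1.29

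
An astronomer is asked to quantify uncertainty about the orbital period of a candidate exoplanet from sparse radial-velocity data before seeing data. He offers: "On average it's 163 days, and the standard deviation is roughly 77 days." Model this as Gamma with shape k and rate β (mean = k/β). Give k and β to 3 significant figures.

For Gamma(k, rate β): mean = k/β, variance = k/β², so CV = 1/√k.
CV = SD/mean = 77/163 = 0.4724, hence k = 1/CV² = 4.48.
Then β = k/mean = 4.48/163 = 0.0275.

k ≈ 4.48, β ≈ 0.0275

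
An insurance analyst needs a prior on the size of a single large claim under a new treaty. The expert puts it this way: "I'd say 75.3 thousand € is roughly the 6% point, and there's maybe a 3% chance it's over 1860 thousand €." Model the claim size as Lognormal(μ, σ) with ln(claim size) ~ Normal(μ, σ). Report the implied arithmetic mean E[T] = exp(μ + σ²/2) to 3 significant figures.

If T ~ Lognormal(μ,σ) then ln T ~ Normal(μ,σ), so the p-quantile of ln T is μ + z_p·σ.
ln(75.3) = 4.321 and ln(1860) = 7.528; z_{0.06} = -1.555, z_{0.97} = 1.881.
σ = (7.528 − 4.321)/(1.881 − (-1.555)) = 0.933.
μ = 4.321 − (-1.555)·0.933 = 5.773.
E[T] = exp(μ + σ²/2) = exp(5.773 + 0.4356) = 497 thousand €.

E[T] ≈ 497 thousand €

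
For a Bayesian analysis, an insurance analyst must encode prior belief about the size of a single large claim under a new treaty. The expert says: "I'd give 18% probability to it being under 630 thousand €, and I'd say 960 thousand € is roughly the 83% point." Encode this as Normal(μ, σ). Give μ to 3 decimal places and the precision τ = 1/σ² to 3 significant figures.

The p-quantile of Normal(μ,σ) is μ + z_p·σ, with z_{0.18} = -0.9154 and z_{0.83} = 0.9542.
Eliminate σ: μ = (z₂·x₁ − z₁·x₂)/(z₂ − z₁) = (0.9542·630 − (-0.9154)·960)/1.87 = 791.576.
Then σ = (x₂ − x₁)/(z₂ − z₁) = (960 − 630)/1.87 = 176.515.
Precision τ = 1/σ² = 1/176.5² = 3.21e-05.

μ = 791.576, τ = 3.21e-05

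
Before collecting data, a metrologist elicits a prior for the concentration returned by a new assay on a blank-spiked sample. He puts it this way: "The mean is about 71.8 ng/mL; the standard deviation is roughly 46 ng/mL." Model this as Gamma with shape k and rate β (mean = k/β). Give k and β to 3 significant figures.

k ≈ 2.44, β ≈ 0.0339

For Gamma(k, rate β): mean = k/β, variance = k/β², so CV = 1/√k.
CV = SD/mean = 46/71.8 = 0.6407, hence k = 1/CV² = 2.44.
Then β = k/mean = 2.44/71.8 = 0.0339.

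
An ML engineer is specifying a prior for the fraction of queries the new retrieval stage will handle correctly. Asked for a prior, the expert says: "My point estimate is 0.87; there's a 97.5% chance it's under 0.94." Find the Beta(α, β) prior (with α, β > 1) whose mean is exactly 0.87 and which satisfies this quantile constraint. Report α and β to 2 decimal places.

α ≈ 55.81, β ≈ 8.34

With mean 0.87 fixed, write α = 0.87s, β = 0.13s where s = α+β.
Need P(θ < 0.94) = 0.975 under Beta(0.87s, 0.13s). Normal approximation: (q−m)/√(m(1−m)/s) ≈ z_{0.975} = 1.96, so s ≈ 0.87·0.13·(1.96)²/(0.94−0.87)² = 88.7.
At s = 88.7: P(θ<0.94) ≈ 0.990. Adjusting to match 0.975 gives s ≈ 64.15.
So α = 0.87·64.15 ≈ 55.81, β = 0.13·64.15 ≈ 8.34.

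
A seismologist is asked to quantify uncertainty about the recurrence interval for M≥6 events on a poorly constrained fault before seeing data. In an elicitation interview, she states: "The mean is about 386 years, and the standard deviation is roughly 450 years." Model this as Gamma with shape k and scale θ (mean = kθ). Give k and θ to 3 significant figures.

k ≈ 0.736, θ ≈ 525

For Gamma(k, scale θ): mean = kθ, variance = kθ², so CV = 1/√k.
CV = SD/mean = 450/386 = 1.166, hence k = 1/CV² = 0.736.
Then θ = mean/k = 386/0.736 = 525.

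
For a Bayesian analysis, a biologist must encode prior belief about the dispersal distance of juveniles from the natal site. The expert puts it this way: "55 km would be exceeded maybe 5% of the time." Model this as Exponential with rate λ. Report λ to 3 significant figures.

P(T > 55.0) = e^(−λ·55.0) = 0.05, so λ = −ln(0.05)/55.0 = 0.0545.

λ ≈ 0.0545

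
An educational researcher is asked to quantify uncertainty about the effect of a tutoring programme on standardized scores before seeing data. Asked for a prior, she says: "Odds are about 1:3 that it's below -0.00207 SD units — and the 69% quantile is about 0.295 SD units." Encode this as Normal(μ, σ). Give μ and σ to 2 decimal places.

The p-quantile of Normal(μ,σ) is μ + z_p·σ, with z_{0.25} = -0.6745 and z_{0.69} = 0.4959.
Eliminate σ: μ = (z₂·x₁ − z₁·x₂)/(z₂ − z₁) = (0.4959·-0.00207 − (-0.6745)·0.295)/1.17 = 0.17.
Then σ = (x₂ − x₁)/(z₂ − z₁) = (0.295 − -0.00207)/1.17 = 0.25.

μ = 0.17, σ = 0.25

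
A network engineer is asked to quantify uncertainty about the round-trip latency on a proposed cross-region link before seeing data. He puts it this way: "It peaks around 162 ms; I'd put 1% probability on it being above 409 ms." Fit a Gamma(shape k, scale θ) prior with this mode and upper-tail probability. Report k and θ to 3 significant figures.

k ≈ 6.46, θ ≈ 29.7

Gamma(k,θ) with k>1 has mode (k−1)θ, so θ = 162/(k−1).
Need P(X < 409) = 0.99 with θ tied to k this way. Start at k = 2, θ = 162: P(X<409) ≈ 0.718.
Too low — raise k to concentrate. Iterating converges to k ≈ 6.46.
Then θ = 162/(6.46−1) ≈ 29.7.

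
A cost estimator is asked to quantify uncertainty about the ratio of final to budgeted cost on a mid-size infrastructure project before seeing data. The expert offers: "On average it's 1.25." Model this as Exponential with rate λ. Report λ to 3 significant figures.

λ ≈ 0.8

Exponential mean = 1/λ, so λ = 1/1.25 = 0.8.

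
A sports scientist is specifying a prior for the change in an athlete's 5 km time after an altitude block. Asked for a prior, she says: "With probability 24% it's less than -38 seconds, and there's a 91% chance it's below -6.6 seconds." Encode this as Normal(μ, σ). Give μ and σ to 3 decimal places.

μ = -27.166, σ = 15.339

For Normal(μ,σ), the p-quantile is μ + z_p·σ. Here z_{0.24} = -0.7063, z_{0.91} = 1.341.
So -38 = μ − 0.7063σ and -6.6 = μ + 1.341σ.
Subtracting: σ = (-6.6 − -38)/(1.341 − (-0.7063)) = 15.339.
Then μ = -38 − (-0.7063)·15.339 = -27.166.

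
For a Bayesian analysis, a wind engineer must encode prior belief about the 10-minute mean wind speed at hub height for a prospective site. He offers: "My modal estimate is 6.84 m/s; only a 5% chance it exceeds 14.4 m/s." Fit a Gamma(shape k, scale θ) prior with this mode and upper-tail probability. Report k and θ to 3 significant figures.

k ≈ 5.98, θ ≈ 1.37

Gamma(k,θ) with k>1 has mode (k−1)θ, so θ = 6.84/(k−1).
Need P(X < 14.4) = 0.95 with θ tied to k this way. Start at k = 2, θ = 6.84: P(X<14.4) ≈ 0.622.
Too low — raise k to concentrate. Iterating converges to k ≈ 5.98.
Then θ = 6.84/(5.98−1) ≈ 1.37.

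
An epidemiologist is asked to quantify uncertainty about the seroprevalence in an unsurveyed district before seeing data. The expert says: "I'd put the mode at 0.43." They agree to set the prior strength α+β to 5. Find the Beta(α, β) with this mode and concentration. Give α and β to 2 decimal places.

For α,β > 1 the Beta mode is (α−1)/(α+β−2). With α+β = 5, the mode is (α−1)/3.
Set (α−1)/3 = 0.43 → α = 1 + 0.43·3 = 2.29.
β = 5 − α = 2.71.

α = 2.29, β = 2.71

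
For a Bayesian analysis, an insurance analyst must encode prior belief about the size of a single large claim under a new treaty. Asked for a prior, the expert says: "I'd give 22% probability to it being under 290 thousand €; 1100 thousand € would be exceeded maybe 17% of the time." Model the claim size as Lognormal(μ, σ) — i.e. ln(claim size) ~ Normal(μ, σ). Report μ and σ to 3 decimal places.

If T ~ Lognormal(μ,σ) then ln T ~ Normal(μ,σ), so the p-quantile of ln T is μ + z_p·σ.
ln(290) = 5.67 and ln(1100) = 7.003; z_{0.22} = -0.7722, z_{0.83} = 0.9542.
σ = (7.003 − 5.67)/(0.9542 − (-0.7722)) = 0.772.
μ = 5.67 − (-0.7722)·0.772 = 6.266.

μ ≈ 6.266, σ ≈ 0.772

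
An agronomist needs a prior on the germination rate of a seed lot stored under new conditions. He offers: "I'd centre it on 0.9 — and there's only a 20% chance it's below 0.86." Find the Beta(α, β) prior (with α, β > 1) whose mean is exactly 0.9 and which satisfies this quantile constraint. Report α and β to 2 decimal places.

α ≈ 29.94, β ≈ 3.33

With mean 0.9 fixed, write α = 0.9s, β = 0.1s where s = α+β.
Need P(θ < 0.86) = 0.2 under Beta(0.9s, 0.1s). Normal approximation: (q−m)/√(m(1−m)/s) ≈ z_{0.2} = -0.842, so s ≈ 0.9·0.1·(-0.842)²/(0.86−0.9)² = 39.8.
At s = 39.8: P(θ<0.86) ≈ 0.186. Adjusting to match 0.2 gives s ≈ 33.27.
So α = 0.9·33.27 ≈ 29.94, β = 0.1·33.27 ≈ 3.33.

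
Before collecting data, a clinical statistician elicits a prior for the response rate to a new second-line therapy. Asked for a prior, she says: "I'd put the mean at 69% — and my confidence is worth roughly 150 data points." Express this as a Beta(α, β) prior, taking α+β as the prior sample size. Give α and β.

Under the effective-sample-size interpretation, Beta(α, β) has prior mean α/(α+β) and prior sample size α+β.
So α+β = 150 and α/(α+β) = 0.69, giving α = 0.69·150 = 103.5 and β = 150 − 103.5 = 46.5.

α = 103.5, β = 46.5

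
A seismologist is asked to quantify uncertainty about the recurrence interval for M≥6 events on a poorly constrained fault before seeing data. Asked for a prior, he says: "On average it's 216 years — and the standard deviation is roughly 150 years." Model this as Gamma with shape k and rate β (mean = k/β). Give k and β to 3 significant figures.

k ≈ 2.07, β ≈ 0.0096

For Gamma(k, rate β): mean = k/β, variance = k/β², so CV = 1/√k.
CV = SD/mean = 150/216 = 0.6944, hence k = 1/CV² = 2.07.
Then β = k/mean = 2.07/216 = 0.0096.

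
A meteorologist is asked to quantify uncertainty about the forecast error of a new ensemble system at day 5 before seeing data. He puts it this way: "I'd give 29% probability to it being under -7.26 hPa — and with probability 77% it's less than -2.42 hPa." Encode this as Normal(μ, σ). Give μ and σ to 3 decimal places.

μ = -5.187, σ = 3.745

The p-quantile of Normal(μ,σ) is μ + z_p·σ, with z_{0.29} = -0.5534 and z_{0.77} = 0.7388.
Eliminate σ: μ = (z₂·x₁ − z₁·x₂)/(z₂ − z₁) = (0.7388·-7.26 − (-0.5534)·-2.42)/1.292 = -5.187.
Then σ = (x₂ − x₁)/(z₂ − z₁) = (-2.42 − -7.26)/1.292 = 3.745.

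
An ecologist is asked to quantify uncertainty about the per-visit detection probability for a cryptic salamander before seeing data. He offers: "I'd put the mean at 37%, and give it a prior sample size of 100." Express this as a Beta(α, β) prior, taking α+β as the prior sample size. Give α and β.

Under the effective-sample-size interpretation, Beta(α, β) has prior mean α/(α+β) and prior sample size α+β.
So α+β = 100 and α/(α+β) = 0.37, giving α = 0.37·100 = 37 and β = 100 − 37 = 63.

α = 37, β = 63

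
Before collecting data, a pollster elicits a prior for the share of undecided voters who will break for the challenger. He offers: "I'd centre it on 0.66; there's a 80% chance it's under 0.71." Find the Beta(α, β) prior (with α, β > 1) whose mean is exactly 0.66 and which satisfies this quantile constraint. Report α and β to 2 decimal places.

With mean 0.66 fixed, write α = 0.66s, β = 0.34s where s = α+β.
Need P(θ < 0.71) = 0.8 under Beta(0.66s, 0.34s). Normal approximation: (q−m)/√(m(1−m)/s) ≈ z_{0.8} = 0.842, so s ≈ 0.66·0.34·(0.842)²/(0.71−0.66)² = 63.6.
At s = 63.6: P(θ<0.71) ≈ 0.798. Adjusting to match 0.8 gives s ≈ 64.77.
So α = 0.66·64.77 ≈ 42.75, β = 0.34·64.77 ≈ 22.02.

α ≈ 42.75, β ≈ 22.02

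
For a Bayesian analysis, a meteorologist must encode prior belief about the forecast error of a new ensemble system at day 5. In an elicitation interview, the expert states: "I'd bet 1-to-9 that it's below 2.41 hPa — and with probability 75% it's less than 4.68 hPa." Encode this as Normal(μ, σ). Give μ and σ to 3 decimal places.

The p-quantile of Normal(μ,σ) is μ + z_p·σ, with z_{0.1} = -1.282 and z_{0.75} = 0.6745.
Eliminate σ: μ = (z₂·x₁ − z₁·x₂)/(z₂ − z₁) = (0.6745·2.41 − (-1.282)·4.68)/1.956 = 3.897.
Then σ = (x₂ − x₁)/(z₂ − z₁) = (4.68 − 2.41)/1.956 = 1.161.

μ = 3.897, σ = 1.161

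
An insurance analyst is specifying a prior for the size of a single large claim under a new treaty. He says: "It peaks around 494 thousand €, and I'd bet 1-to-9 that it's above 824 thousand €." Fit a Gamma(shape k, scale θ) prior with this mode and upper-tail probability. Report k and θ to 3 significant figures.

Gamma(k,θ) with k>1 has mode (k−1)θ, so θ = 494/(k−1).
Need P(X < 824) = 0.9 with θ tied to k this way. Start at k = 2, θ = 494: P(X<824) ≈ 0.497.
Too low — raise k to concentrate. Iterating converges to k ≈ 8.22.
Then θ = 494/(8.22−1) ≈ 68.5.

k ≈ 8.22, θ ≈ 68.5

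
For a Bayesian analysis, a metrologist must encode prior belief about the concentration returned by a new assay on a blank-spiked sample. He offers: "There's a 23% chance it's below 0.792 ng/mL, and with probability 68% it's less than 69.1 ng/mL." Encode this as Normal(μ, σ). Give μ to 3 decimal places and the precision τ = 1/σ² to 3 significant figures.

The p-quantile of Normal(μ,σ) is μ + z_p·σ, with z_{0.23} = -0.7388 and z_{0.68} = 0.4677.
Eliminate σ: μ = (z₂·x₁ − z₁·x₂)/(z₂ − z₁) = (0.4677·0.792 − (-0.7388)·69.1)/1.207 = 42.621.
Then σ = (x₂ − x₁)/(z₂ − z₁) = (69.1 − 0.792)/1.207 = 56.615.
Precision τ = 1/σ² = 1/56.61² = 0.000312.

μ = 42.621, τ = 0.000312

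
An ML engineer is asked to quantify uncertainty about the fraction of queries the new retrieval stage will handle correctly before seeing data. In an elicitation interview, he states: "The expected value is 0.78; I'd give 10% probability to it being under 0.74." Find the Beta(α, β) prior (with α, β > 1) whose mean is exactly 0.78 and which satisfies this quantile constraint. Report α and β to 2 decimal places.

α ≈ 141.41, β ≈ 39.88

With mean 0.78 fixed, write α = 0.78s, β = 0.22s where s = α+β.
Need P(θ < 0.74) = 0.1 under Beta(0.78s, 0.22s). Normal approximation: (q−m)/√(m(1−m)/s) ≈ z_{0.1} = -1.28, so s ≈ 0.78·0.22·(-1.28)²/(0.74−0.78)² = 176.1.
At s = 176.1: P(θ<0.74) ≈ 0.103. Adjusting to match 0.1 gives s ≈ 181.29.
So α = 0.78·181.29 ≈ 141.41, β = 0.22·181.29 ≈ 39.88.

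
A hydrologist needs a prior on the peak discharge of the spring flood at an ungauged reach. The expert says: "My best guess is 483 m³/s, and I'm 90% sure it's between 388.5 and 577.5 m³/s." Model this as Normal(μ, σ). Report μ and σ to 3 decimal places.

μ = 483.000, σ = 57.452

A symmetric 90% interval runs μ ± z·σ with z = 1.645.
Half-width = 94.5, so σ = 94.5/1.645 = 57.452.
μ is the stated best guess, 483.000.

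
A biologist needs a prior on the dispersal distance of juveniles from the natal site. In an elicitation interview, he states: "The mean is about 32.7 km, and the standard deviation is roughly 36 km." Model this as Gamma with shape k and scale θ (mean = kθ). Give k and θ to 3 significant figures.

k ≈ 0.825, θ ≈ 39.6

For Gamma(k, scale θ): mean = kθ, variance = kθ², so CV = 1/√k.
CV = SD/mean = 36/32.7 = 1.101, hence k = 1/CV² = 0.825.
Then θ = mean/k = 32.7/0.825 = 39.6.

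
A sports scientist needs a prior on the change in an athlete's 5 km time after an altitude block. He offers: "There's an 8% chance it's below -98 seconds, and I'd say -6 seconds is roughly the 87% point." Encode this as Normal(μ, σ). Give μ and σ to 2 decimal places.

μ = -46.94, σ = 36.34

The p-quantile of Normal(μ,σ) is μ + z_p·σ, with z_{0.08} = -1.405 and z_{0.87} = 1.126.
Eliminate σ: μ = (z₂·x₁ − z₁·x₂)/(z₂ − z₁) = (1.126·-98 − (-1.405)·-6)/2.531 = -46.94.
Then σ = (x₂ − x₁)/(z₂ − z₁) = (-6 − -98)/2.531 = 36.34.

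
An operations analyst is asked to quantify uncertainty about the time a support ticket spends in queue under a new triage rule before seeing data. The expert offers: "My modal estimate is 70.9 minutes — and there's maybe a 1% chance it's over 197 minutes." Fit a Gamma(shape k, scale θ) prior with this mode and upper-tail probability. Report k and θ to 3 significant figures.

Gamma(k,θ) with k>1 has mode (k−1)θ, so θ = 70.9/(k−1).
Need P(X < 197) = 0.99 with θ tied to k this way. Start at k = 2, θ = 70.9: P(X<197) ≈ 0.765.
Too low — raise k to concentrate. Iterating converges to k ≈ 5.39.
Then θ = 70.9/(5.39−1) ≈ 16.2.

k ≈ 5.39, θ ≈ 16.2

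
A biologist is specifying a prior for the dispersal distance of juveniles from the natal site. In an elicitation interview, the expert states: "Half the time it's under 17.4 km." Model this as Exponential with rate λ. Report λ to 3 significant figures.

λ ≈ 0.0398

Exponential median = ln 2 / λ, so λ = ln 2 / 17.4 = 0.0398.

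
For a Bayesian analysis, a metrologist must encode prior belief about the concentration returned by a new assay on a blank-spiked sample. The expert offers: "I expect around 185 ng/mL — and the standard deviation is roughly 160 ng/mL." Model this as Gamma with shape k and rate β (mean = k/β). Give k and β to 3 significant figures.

For Gamma(k, rate β): mean = k/β, variance = k/β², so CV = 1/√k.
CV = SD/mean = 160/185 = 0.8649, hence k = 1/CV² = 1.34.
Then β = k/mean = 1.34/185 = 0.00723.

k ≈ 1.34, β ≈ 0.00723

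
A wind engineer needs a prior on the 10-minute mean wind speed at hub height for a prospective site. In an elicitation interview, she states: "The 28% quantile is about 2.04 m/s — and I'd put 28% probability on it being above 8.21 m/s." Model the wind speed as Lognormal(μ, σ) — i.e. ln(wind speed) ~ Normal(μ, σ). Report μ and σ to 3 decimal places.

μ ≈ 1.409, σ ≈ 1.194

If T ~ Lognormal(μ,σ) then ln T ~ Normal(μ,σ), so the p-quantile of ln T is μ + z_p·σ.
ln(2.04) = 0.7129 and ln(8.21) = 2.105; z_{0.28} = -0.5828, z_{0.72} = 0.5828.
σ = (2.105 − 0.7129)/(0.5828 − (-0.5828)) = 1.194.
μ = 0.7129 − (-0.5828)·1.194 = 1.409.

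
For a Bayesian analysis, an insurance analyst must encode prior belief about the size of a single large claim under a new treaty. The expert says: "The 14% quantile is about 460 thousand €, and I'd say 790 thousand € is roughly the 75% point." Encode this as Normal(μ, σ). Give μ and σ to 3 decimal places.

μ = 663.159, σ = 188.055

The p-quantile of Normal(μ,σ) is μ + z_p·σ, with z_{0.14} = -1.08 and z_{0.75} = 0.6745.
Eliminate σ: μ = (z₂·x₁ − z₁·x₂)/(z₂ − z₁) = (0.6745·460 − (-1.08)·790)/1.755 = 663.159.
Then σ = (x₂ − x₁)/(z₂ − z₁) = (790 − 460)/1.755 = 188.055.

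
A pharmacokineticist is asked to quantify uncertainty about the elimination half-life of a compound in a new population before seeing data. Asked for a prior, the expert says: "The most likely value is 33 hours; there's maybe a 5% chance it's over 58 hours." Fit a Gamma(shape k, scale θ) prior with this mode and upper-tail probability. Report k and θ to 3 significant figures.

Gamma(k,θ) with k>1 has mode (k−1)θ, so θ = 33/(k−1).
Need P(X < 58) = 0.95 with θ tied to k this way. Start at k = 2, θ = 33: P(X<58) ≈ 0.524.
Too low — raise k to concentrate. Iterating converges to k ≈ 9.77.
Then θ = 33/(9.77−1) ≈ 3.76.

k ≈ 9.77, θ ≈ 3.76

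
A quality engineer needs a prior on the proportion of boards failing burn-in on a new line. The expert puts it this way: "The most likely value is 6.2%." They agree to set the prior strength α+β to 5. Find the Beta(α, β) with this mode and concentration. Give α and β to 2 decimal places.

α = 1.19, β = 3.81

For α,β > 1 the Beta mode is (α−1)/(α+β−2). With α+β = 5, the mode is (α−1)/3.
Set (α−1)/3 = 0.062 → α = 1 + 0.062·3 = 1.19.
β = 5 − α = 3.81.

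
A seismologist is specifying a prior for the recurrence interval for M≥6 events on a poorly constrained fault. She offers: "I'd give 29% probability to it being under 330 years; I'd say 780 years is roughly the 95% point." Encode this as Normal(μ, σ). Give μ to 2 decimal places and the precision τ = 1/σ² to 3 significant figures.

μ = 443.28, τ = 2.39e-05

For Normal(μ,σ), the p-quantile is μ + z_p·σ. Here z_{0.29} = -0.5534, z_{0.95} = 1.645.
So 330 = μ − 0.5534σ and 780 = μ + 1.645σ.
Subtracting: σ = (780 − 330)/(1.645 − (-0.5534)) = 204.71.
Then μ = 330 − (-0.5534)·204.71 = 443.28.
Precision τ = 1/σ² = 1/204.7² = 2.39e-05.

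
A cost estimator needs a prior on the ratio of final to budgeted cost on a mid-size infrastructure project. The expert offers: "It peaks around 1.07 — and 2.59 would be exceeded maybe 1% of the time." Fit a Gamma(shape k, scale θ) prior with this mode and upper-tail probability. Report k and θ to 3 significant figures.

Gamma(k,θ) with k>1 has mode (k−1)θ, so θ = 1.07/(k−1).
Need P(X < 2.59) = 0.99 with θ tied to k this way. Start at k = 2, θ = 1.07: P(X<2.59) ≈ 0.696.
Too low — raise k to concentrate. Iterating converges to k ≈ 7.05.
Then θ = 1.07/(7.05−1) ≈ 0.177.

k ≈ 7.05, θ ≈ 0.177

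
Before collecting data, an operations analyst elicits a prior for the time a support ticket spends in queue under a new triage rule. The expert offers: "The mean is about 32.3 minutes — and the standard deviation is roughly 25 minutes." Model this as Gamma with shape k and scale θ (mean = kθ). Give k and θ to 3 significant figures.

k ≈ 1.67, θ ≈ 19.3

For Gamma(k, scale θ): mean = kθ, variance = kθ², so CV = 1/√k.
CV = SD/mean = 25/32.3 = 0.774, hence k = 1/CV² = 1.67.
Then θ = mean/k = 32.3/1.67 = 19.3.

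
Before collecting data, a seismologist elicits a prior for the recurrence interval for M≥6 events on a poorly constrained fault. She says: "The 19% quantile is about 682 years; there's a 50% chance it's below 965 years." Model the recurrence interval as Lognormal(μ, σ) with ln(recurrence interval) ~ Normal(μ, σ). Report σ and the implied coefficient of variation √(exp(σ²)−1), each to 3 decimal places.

σ ≈ 0.395, CV ≈ 0.411

If T ~ Lognormal(μ,σ) then ln T ~ Normal(μ,σ), so the p-quantile of ln T is μ + z_p·σ.
ln(682) = 6.525 and ln(965) = 6.872; z_{0.19} = -0.8779, z_{0.5} = 0.
σ = (6.872 − 6.525)/(0 − (-0.8779)) = 0.395.
μ = 6.525 − (-0.8779)·0.395 = 6.872.
CV = √(exp(σ²)−1) = √(exp(0.1563)−1) = 0.411.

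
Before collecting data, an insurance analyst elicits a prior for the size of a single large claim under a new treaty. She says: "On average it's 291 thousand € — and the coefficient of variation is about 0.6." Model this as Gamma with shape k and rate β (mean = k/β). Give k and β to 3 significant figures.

k ≈ 2.78, β ≈ 0.00955

For Gamma(k, rate β): mean = k/β, variance = k/β², so CV = 1/√k.
CV = 0.6, hence k = 1/CV² = 2.78.
Then β = k/mean = 2.78/291 = 0.00955.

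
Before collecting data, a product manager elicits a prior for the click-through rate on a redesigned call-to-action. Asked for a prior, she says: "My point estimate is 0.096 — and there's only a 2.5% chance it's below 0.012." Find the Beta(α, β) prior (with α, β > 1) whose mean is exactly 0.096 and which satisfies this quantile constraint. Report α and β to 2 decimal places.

With mean 0.096 fixed, write α = 0.096s, β = 0.904s where s = α+β.
Need P(θ < 0.012) = 0.025 under Beta(0.096s, 0.904s). Normal approximation: (q−m)/√(m(1−m)/s) ≈ z_{0.025} = -1.96, so s ≈ 0.096·0.904·(-1.96)²/(0.012−0.096)² = 47.2.
At s = 47.2: P(θ<0.012) ≈ 0.001. Adjusting to match 0.025 gives s ≈ 20.34.
So α = 0.096·20.34 ≈ 1.95, β = 0.904·20.34 ≈ 18.39.

α ≈ 1.95, β ≈ 18.39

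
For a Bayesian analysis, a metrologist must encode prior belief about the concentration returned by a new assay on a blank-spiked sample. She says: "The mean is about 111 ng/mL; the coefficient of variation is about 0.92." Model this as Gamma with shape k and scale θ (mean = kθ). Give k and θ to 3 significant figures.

For Gamma(k, scale θ): mean = kθ, variance = kθ², so CV = 1/√k.
CV = 0.92, hence k = 1/CV² = 1.18.
Then θ = mean/k = 111/1.18 = 94.

k ≈ 1.18, θ ≈ 94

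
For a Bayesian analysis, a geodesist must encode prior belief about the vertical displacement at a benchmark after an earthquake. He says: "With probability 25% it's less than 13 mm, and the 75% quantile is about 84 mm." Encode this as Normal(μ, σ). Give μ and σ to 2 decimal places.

μ = 48.50, σ = 52.63

The p-quantile of Normal(μ,σ) is μ + z_p·σ, with z_{0.25} = -0.6745 and z_{0.75} = 0.6745.
Eliminate σ: μ = (z₂·x₁ − z₁·x₂)/(z₂ − z₁) = (0.6745·13 − (-0.6745)·84)/1.349 = 48.50.
Then σ = (x₂ − x₁)/(z₂ − z₁) = (84 − 13)/1.349 = 52.63.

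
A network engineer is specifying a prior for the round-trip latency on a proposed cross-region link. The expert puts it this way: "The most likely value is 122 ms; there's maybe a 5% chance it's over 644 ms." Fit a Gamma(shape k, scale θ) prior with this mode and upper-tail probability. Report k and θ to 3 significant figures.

Gamma(k,θ) with k>1 has mode (k−1)θ, so θ = 122/(k−1).
Need P(X < 644) = 0.95 with θ tied to k this way. Start at k = 2, θ = 122: P(X<644) ≈ 0.968.
Too high — lower k to spread out. Iterating converges to k ≈ 1.85.
Then θ = 122/(1.85−1) ≈ 143.

k ≈ 1.85, θ ≈ 143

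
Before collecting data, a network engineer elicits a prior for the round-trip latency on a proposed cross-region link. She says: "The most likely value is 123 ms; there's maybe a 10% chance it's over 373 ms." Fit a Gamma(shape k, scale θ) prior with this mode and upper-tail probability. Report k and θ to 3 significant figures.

Gamma(k,θ) with k>1 has mode (k−1)θ, so θ = 123/(k−1).
Need P(X < 373) = 0.9 with θ tied to k this way. Start at k = 2, θ = 123: P(X<373) ≈ 0.806.
Too low — raise k to concentrate. Iterating converges to k ≈ 2.54.
Then θ = 123/(2.54−1) ≈ 79.7.

k ≈ 2.54, θ ≈ 79.7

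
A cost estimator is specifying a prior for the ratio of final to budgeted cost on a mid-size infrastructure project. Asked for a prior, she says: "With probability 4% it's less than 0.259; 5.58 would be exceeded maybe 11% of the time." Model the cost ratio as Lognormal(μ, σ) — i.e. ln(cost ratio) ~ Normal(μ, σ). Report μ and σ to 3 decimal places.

If T ~ Lognormal(μ,σ) then ln T ~ Normal(μ,σ), so the p-quantile of ln T is μ + z_p·σ.
ln(0.259) = -1.351 and ln(5.58) = 1.719; z_{0.04} = -1.751, z_{0.89} = 1.227.
σ = (1.719 − -1.351)/(1.227 − (-1.751)) = 1.031.
μ = -1.351 − (-1.751)·1.031 = 0.454.

μ ≈ 0.454, σ ≈ 1.031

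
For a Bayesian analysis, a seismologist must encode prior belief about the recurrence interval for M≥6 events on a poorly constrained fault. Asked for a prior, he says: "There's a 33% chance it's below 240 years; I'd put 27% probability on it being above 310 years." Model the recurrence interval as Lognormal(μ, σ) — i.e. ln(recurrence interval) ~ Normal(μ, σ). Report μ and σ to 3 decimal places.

μ ≈ 5.588, σ ≈ 0.243

If T ~ Lognormal(μ,σ) then ln T ~ Normal(μ,σ), so the p-quantile of ln T is μ + z_p·σ.
ln(240) = 5.481 and ln(310) = 5.737; z_{0.33} = -0.4399, z_{0.73} = 0.6128.
σ = (5.737 − 5.481)/(0.6128 − (-0.4399)) = 0.243.
μ = 5.481 − (-0.4399)·0.243 = 5.588.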